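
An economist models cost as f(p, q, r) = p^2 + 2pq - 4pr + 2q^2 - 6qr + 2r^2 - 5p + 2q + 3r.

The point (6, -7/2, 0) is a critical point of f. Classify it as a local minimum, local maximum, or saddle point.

The Hessian is constant: H = [[2, 2, -4], [2, 4, -6], [-4, -6, 4]].
Leading principal minors: Δ₁ = 2, Δ₂ = 4, Δ₃ = -24.
The minors fit neither the all-positive nor the alternating-sign pattern, so H is indefinite: a saddle point.

saddle point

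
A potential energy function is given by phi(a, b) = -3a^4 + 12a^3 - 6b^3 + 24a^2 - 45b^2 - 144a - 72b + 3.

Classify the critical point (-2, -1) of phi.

local maximum

The mixed partial ∂²phi/∂a∂b is 0, so the Hessian at any point is diag(phi_aa, phi_bb) = diag(12(-3a^2 + 6a + 4), -18(2b + 5)).
At (-2, -1): H = diag(-240, -54).
Both eigenvalues are negative, so H is negative definite: a local maximum.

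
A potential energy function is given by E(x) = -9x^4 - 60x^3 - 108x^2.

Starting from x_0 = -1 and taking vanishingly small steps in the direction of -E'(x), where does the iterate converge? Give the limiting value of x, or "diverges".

E'(x) = -36x(x + 2)(x + 3), so E'(-1) = 72.
Gradient descent moves in the -E' direction, i.e. x is decreasing.
The nearest critical point in that direction is x = -2, where E'' = 72 > 0 (a local minimum). The iterate converges there.

-2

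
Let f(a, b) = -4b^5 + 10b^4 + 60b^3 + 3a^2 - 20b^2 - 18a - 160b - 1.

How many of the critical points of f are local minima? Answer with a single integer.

2

f separates as a function of a plus a function of b, so ∇f=0 decouples.
∂f/∂a = 6(a - 3) = 0 at a ∈ {3}; ∂f/∂b = -20(b - 4)(b - 1)(b + 1)(b + 2) = 0 at b ∈ {-2, -1, 1, 4}.
The Hessian is diagonal: diag(f_aa, f_bb). Second derivatives: f_aa(3)=6; f_bb(-2)=360, f_bb(-1)=-200, f_bb(1)=360, f_bb(4)=-1800.
Local minima occur where both diagonal entries positive: (3, -2), (3, 1). Count: 2.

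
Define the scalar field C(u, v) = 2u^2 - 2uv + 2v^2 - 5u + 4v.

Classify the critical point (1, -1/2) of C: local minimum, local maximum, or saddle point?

local minimum

The Hessian of C is constant: H = [[4, -2], [-2, 4]].
det(H) = 4·4 − (-2)² = 12.
det(H) > 0 and tr(H) = 8 > 0, so H is positive definite and the point is a local minimum.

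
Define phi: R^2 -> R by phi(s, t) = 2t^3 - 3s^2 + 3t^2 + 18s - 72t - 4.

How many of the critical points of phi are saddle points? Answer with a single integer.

1

phi separates as a function of s plus a function of t, so ∇phi=0 decouples.
∂phi/∂s = -6(s - 3) = 0 at s ∈ {3}; ∂phi/∂t = 6(t - 3)(t + 4) = 0 at t ∈ {-4, 3}.
The Hessian is diagonal: diag(phi_ss, phi_tt). Second derivatives: phi_ss(3)=-6; phi_tt(-4)=-42, phi_tt(3)=42.
Saddle points occur where the two diagonal entries have opposite signs: (3, 3). Count: 1.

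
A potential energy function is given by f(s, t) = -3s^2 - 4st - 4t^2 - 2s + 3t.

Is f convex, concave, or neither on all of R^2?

f is quadratic, so its Hessian is the constant matrix H = [[-6, -4], [-4, -8]].
det(H) = 32, tr(H) = -14.
det(H) > 0 and tr(H) < 0, so H is negative definite everywhere: concave.

concave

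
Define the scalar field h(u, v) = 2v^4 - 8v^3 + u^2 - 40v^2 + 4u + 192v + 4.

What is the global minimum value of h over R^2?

h(u,v) separates as P(u) + Q(v) + 4, so its minimum is min P + min Q + 4.
P'(u) = 2u + 4 vanishes at u ∈ {-2}; Q'(v) = 8(v - 4)(v - 2)(v + 3) vanishes at v ∈ {-3, 2, 4}.
Local minima of P (where P''>0): P(-2)=-4. Local minima of Q: Q(-3)=-558, Q(4)=128.
So the global minimum of h is P(-2) + Q(-3) + 4 = -4 − 558 + 4 = -558, attained at (-2, -3).

-558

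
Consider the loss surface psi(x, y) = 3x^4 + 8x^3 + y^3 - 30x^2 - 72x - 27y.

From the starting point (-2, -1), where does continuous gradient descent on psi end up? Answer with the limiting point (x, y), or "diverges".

(-3, 3)

psi is separable, so gradient descent decouples: x follows -∂psi/∂x, y follows -∂psi/∂y.
∂psi/∂x = 12(x - 2)(x + 1)(x + 3); at x=-2 this is 48, so x decreases.
∂psi/∂y = 3(y - 3)(y + 3); at y=-1 this is -24, so y increases.
x converges to its nearest critical value -3 (a local min of the x-part); y converges to 3. The iterate converges to (-3, 3).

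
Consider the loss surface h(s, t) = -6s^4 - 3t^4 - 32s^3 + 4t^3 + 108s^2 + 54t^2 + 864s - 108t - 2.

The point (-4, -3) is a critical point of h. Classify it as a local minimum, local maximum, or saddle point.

The mixed partial ∂²h/∂s∂t is 0, so the Hessian at any point is diag(h_ss, h_tt) = diag(24(-3s^2 - 8s + 9), 12(-3t^2 + 2t + 9)).
At (-4, -3): H = diag(-168, -288).
Both eigenvalues are negative, so H is negative definite: a local maximum.

local maximum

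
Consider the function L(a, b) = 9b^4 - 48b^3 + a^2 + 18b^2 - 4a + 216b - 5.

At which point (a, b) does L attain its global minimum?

L(a,b) separates as P(a) + Q(b) − 5, so its minimum is min P + min Q − 5.
P'(a) = 2a - 4 vanishes at a ∈ {2}; Q'(b) = 36(b - 3)(b - 2)(b + 1) vanishes at b ∈ {-1, 2, 3}.
Local minima of P (where P''>0): P(2)=-4. Local minima of Q: Q(-1)=-141, Q(3)=243.
So the global minimum of L is P(2) + Q(-1) − 5 = -4 − 141 − 5 = -150, attained at (2, -1).

(2, -1)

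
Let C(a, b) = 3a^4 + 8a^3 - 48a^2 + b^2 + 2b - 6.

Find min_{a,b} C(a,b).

-519

C(a,b) separates as P(a) + Q(b) − 6, so its minimum is min P + min Q − 6.
P'(a) = 12a(a - 2)(a + 4) vanishes at a ∈ {-4, 0, 2}; Q'(b) = 2b + 2 vanishes at b ∈ {-1}.
Local minima of P (where P''>0): P(-4)=-512, P(2)=-80. Local minima of Q: Q(-1)=-1.
So the global minimum of C is P(-4) + Q(-1) − 6 = -512 − 1 − 6 = -519, attained at (-4, -1).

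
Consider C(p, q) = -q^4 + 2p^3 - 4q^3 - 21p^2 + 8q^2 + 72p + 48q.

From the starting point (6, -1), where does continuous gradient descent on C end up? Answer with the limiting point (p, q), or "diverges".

(4, -2)

C is separable, so gradient descent decouples: p follows -∂C/∂p, q follows -∂C/∂q.
∂C/∂p = 6(p - 4)(p - 3); at p=6 this is 36, so p decreases.
∂C/∂q = -4(q - 2)(q + 2)(q + 3); at q=-1 this is 24, so q decreases.
p converges to its nearest critical value 4 (a local min of the p-part); q converges to -2. The iterate converges to (4, -2).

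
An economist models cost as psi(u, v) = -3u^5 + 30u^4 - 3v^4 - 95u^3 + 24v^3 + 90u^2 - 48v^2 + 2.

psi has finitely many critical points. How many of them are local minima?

psi separates as a function of u plus a function of v, so ∇psi=0 decouples.
∂psi/∂u = -15u(u - 4)(u - 3)(u - 1) = 0 at u ∈ {0, 1, 3, 4}; ∂psi/∂v = -12v(v - 4)(v - 2) = 0 at v ∈ {0, 2, 4}.
The Hessian is diagonal: diag(psi_uu, psi_vv). Second derivatives: psi_uu(0)=180, psi_uu(1)=-90, psi_uu(3)=90, psi_uu(4)=-180; psi_vv(0)=-96, psi_vv(2)=48, psi_vv(4)=-96.
Local minima occur where both diagonal entries positive: (0, 2), (3, 2). Count: 2.

2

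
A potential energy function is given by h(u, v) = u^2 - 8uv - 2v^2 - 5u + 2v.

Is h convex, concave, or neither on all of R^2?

h is quadratic, so its Hessian is the constant matrix H = [[2, -8], [-8, -4]].
det(H) = -72, tr(H) = -2.
det(H) < 0, so H is indefinite: neither convex nor concave.

neither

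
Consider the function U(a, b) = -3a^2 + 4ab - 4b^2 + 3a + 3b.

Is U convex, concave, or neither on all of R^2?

concave

U is quadratic, so its Hessian is the constant matrix H = [[-6, 4], [4, -8]].
det(H) = 32, tr(H) = -14.
det(H) > 0 and tr(H) < 0, so H is negative definite everywhere: concave.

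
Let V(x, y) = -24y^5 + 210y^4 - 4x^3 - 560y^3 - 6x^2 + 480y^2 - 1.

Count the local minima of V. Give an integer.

2

V separates as a function of x plus a function of y, so ∇V=0 decouples.
∂V/∂x = -12x(x + 1) = 0 at x ∈ {-1, 0}; ∂V/∂y = -120y(y - 4)(y - 2)(y - 1) = 0 at y ∈ {0, 1, 2, 4}.
The Hessian is diagonal: diag(V_xx, V_yy). Second derivatives: V_xx(-1)=12, V_xx(0)=-12; V_yy(0)=960, V_yy(1)=-360, V_yy(2)=480, V_yy(4)=-2880.
Local minima occur where both diagonal entries positive: (-1, 0), (-1, 2). Count: 2.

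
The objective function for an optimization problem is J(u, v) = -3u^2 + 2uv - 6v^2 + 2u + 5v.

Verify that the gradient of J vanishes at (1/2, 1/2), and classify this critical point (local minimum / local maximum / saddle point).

local maximum

∇J = (-6u + 2v + 2, 2u - 12v + 5); substituting (1/2, 1/2) gives ∇J = (0, 0), so (1/2, 1/2) is indeed a critical point.
The Hessian of J is constant: H = [[-6, 2], [2, -12]].
det(H) = (-6)·(-12) − 2² = 68.
det(H) > 0 and tr(H) = -18 < 0, so H is negative definite and the point is a local maximum.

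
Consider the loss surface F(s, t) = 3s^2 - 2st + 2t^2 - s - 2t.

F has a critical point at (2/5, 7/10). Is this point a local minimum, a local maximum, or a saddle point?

local minimum

The Hessian of F is constant: H = [[6, -2], [-2, 4]].
det(H) = 6·4 − (-2)² = 20.
det(H) > 0 and tr(H) = 10 > 0, so H is positive definite and the point is a local minimum.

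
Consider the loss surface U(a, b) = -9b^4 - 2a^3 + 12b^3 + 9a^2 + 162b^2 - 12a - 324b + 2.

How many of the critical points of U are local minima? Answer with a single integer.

1

U separates as a function of a plus a function of b, so ∇U=0 decouples.
∂U/∂a = -6(a - 2)(a - 1) = 0 at a ∈ {1, 2}; ∂U/∂b = -36(b - 3)(b - 1)(b + 3) = 0 at b ∈ {-3, 1, 3}.
The Hessian is diagonal: diag(U_aa, U_bb). Second derivatives: U_aa(1)=6, U_aa(2)=-6; U_bb(-3)=-864, U_bb(1)=288, U_bb(3)=-432.
Local minima occur where both diagonal entries positive: (1, 1). Count: 1.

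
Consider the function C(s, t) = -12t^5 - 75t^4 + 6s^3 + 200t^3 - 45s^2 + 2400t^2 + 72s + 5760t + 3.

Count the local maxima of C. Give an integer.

C separates as a function of s plus a function of t, so ∇C=0 decouples.
∂C/∂s = 18(s - 4)(s - 1) = 0 at s ∈ {1, 4}; ∂C/∂t = -60(t - 4)(t + 2)(t + 3)(t + 4) = 0 at t ∈ {-4, -3, -2, 4}.
The Hessian is diagonal: diag(C_ss, C_tt). Second derivatives: C_ss(1)=-54, C_ss(4)=54; C_tt(-4)=960, C_tt(-3)=-420, C_tt(-2)=720, C_tt(4)=-20160.
Local maxima occur where both diagonal entries negative: (1, -3), (1, 4). Count: 2.

2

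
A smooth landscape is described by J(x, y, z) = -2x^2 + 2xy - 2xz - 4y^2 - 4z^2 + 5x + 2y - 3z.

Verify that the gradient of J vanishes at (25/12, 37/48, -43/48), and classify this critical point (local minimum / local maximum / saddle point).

∇J = (-4x + 2y - 2z + 5, 2x - 8y + 2, -2x - 8z - 3); substituting (25/12, 37/48, -43/48) gives ∇J = (0, 0, 0), so (25/12, 37/48, -43/48) is indeed a critical point.
The Hessian is constant: H = [[-4, 2, -2], [2, -8, 0], [-2, 0, -8]].
Leading principal minors: Δ₁ = -4, Δ₂ = 28, Δ₃ = -192.
The minors alternate sign starting negative (−, +, −), so H is negative definite: a local maximum.

local maximum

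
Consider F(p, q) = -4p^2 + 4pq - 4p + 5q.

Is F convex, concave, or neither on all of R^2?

neither

F is quadratic, so its Hessian is the constant matrix H = [[-8, 4], [4, 0]].
det(H) = -16, tr(H) = -8.
det(H) < 0, so H is indefinite: neither convex nor concave.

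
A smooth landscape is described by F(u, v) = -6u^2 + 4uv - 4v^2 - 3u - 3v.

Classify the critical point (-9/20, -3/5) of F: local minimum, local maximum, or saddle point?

local maximum

The Hessian of F is constant: H = [[-12, 4], [4, -8]].
det(H) = (-12)·(-8) − 4² = 80.
det(H) > 0 and tr(H) = -20 < 0, so H is negative definite and the point is a local maximum.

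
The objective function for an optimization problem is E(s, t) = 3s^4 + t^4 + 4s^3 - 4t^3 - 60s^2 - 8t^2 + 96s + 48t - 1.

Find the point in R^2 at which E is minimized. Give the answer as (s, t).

E(s,t) separates as P(s) + Q(t) − 1, so its minimum is min P + min Q − 1.
P'(s) = 12(s - 2)(s - 1)(s + 4) vanishes at s ∈ {-4, 1, 2}; Q'(t) = 4(t - 3)(t - 2)(t + 2) vanishes at t ∈ {-2, 2, 3}.
Local minima of P (where P''>0): P(-4)=-832, P(2)=32. Local minima of Q: Q(-2)=-80, Q(3)=45.
So the global minimum of E is P(-4) + Q(-2) − 1 = -832 − 80 − 1 = -913, attained at (-4, -2).

(-4, -2)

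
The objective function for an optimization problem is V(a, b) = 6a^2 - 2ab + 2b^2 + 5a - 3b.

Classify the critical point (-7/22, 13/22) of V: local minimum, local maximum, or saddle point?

local minimum

The Hessian of V is constant: H = [[12, -2], [-2, 4]].
det(H) = 12·4 − (-2)² = 44.
det(H) > 0 and tr(H) = 16 > 0, so H is positive definite and the point is a local minimum.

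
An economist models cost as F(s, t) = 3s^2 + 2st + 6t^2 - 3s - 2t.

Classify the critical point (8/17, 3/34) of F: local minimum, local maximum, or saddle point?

local minimum

The Hessian of F is constant: H = [[6, 2], [2, 12]].
det(H) = 6·12 − 2² = 68.
det(H) > 0 and tr(H) = 18 > 0, so H is positive definite and the point is a local minimum.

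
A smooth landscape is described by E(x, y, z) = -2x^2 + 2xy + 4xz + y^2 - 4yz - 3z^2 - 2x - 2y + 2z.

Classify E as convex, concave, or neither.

E is quadratic, so its Hessian is the constant matrix H = [[-4, 2, 4], [2, 2, -4], [4, -4, -6]].
Leading principal minors: -4, -12, 40.
Neither pattern holds ⇒ H is indefinite ⇒ neither convex nor concave.

neither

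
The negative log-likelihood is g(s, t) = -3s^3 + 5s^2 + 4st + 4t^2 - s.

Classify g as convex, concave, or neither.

neither

The term -3s^3 is cubic, so the Hessian is not constant.
∂²g/∂s² = -18s + 10, which takes both signs as s varies (negative for sufficiently large s). A diagonal entry of the Hessian changing sign means the Hessian is neither positive- nor negative-semidefinite on all of R^2.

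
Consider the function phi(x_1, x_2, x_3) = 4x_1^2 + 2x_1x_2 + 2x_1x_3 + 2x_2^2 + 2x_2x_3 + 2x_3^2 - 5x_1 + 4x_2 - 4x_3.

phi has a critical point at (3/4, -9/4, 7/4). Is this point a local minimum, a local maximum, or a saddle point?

The Hessian is constant: H = [[8, 2, 2], [2, 4, 2], [2, 2, 4]].
Leading principal minors: Δ₁ = 8, Δ₂ = 28, Δ₃ = 80.
All leading minors are positive, so H is positive definite: a local minimum.

local minimum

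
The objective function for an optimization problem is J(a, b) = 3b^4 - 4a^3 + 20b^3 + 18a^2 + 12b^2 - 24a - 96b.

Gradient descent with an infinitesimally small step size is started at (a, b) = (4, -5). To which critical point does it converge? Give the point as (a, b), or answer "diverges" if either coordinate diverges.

diverges

J is separable, so gradient descent decouples: a follows -∂J/∂a, b follows -∂J/∂b.
∂J/∂a = -12(a - 2)(a - 1); at a=4 this is -72, so a increases.
∂J/∂b = 12(b - 1)(b + 2)(b + 4); at b=-5 this is -216, so b increases.
The a-coordinate has no critical point in that direction and runs off to infinity.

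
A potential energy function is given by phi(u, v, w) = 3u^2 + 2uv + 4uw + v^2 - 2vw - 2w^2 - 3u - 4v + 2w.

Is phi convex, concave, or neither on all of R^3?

neither

phi is quadratic, so its Hessian is the constant matrix H = [[6, 2, 4], [2, 2, -2], [4, -2, -4]].
Leading principal minors: 6, 8, -120.
Neither pattern holds ⇒ H is indefinite ⇒ neither convex nor concave.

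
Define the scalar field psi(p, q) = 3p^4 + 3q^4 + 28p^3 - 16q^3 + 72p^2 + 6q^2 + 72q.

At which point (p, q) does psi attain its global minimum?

psi(p,q) separates as A(p) + B(q), so its minimum is min A + min B.
A'(p) = 12p(p + 3)(p + 4) vanishes at p ∈ {-4, -3, 0}; B'(q) = 12(q - 3)(q - 2)(q + 1) vanishes at q ∈ {-1, 2, 3}.
Local minima of A (where A''>0): A(-4)=128, A(0)=0. Local minima of B: B(-1)=-47, B(3)=81.
So the global minimum of psi is A(0) + B(-1) = 0 − 47 = -47, attained at (0, -1).

(0, -1)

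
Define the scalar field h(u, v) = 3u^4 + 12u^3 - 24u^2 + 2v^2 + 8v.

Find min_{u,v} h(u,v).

-392

h(u,v) separates as P(u) + Q(v), so its minimum is min P + min Q.
P'(u) = 12u(u - 1)(u + 4) vanishes at u ∈ {-4, 0, 1}; Q'(v) = 4v + 8 vanishes at v ∈ {-2}.
Local minima of P (where P''>0): P(-4)=-384, P(1)=-9. Local minima of Q: Q(-2)=-8.
So the global minimum of h is P(-4) + Q(-2) = -384 − 8 = -392, attained at (-4, -2).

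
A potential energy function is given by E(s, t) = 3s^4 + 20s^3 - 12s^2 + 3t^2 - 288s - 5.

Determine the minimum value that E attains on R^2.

-421

E(s,t) separates as P(s) + Q(t) − 5, so its minimum is min P + min Q − 5.
P'(s) = 12(s - 2)(s + 3)(s + 4) vanishes at s ∈ {-4, -3, 2}; Q'(t) = 6t vanishes at t ∈ {0}.
Local minima of P (where P''>0): P(-4)=448, P(2)=-416. Local minima of Q: Q(0)=0.
So the global minimum of E is P(2) + Q(0) − 5 = -416 + 0 − 5 = -421, attained at (2, 0).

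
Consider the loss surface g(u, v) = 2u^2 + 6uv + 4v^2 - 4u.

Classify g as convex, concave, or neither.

neither

g is quadratic, so its Hessian is the constant matrix H = [[4, 6], [6, 8]].
det(H) = -4, tr(H) = 12.
det(H) < 0, so H is indefinite: neither convex nor concave.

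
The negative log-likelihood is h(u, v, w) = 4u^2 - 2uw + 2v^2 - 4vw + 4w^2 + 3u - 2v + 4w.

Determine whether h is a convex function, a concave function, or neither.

convex

h is quadratic, so its Hessian is the constant matrix H = [[8, 0, -2], [0, 4, -4], [-2, -4, 8]].
Leading principal minors: 8, 32, 112.
All positive ⇒ H ≻ 0 ⇒ convex.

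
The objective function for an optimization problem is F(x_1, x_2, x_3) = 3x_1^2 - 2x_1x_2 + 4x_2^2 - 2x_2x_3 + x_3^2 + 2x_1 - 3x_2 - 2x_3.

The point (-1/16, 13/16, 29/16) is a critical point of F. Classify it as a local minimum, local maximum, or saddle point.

The Hessian is constant: H = [[6, -2, 0], [-2, 8, -2], [0, -2, 2]].
Leading principal minors: Δ₁ = 6, Δ₂ = 44, Δ₃ = 64.
All leading minors are positive, so H is positive definite: a local minimum.

local minimum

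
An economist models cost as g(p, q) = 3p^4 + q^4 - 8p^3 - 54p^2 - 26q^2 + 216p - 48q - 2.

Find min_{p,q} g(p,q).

g(p,q) separates as A(p) + B(q) − 2, so its minimum is min A + min B − 2.
A'(p) = 12(p - 3)(p - 2)(p + 3) vanishes at p ∈ {-3, 2, 3}; B'(q) = 4(q - 4)(q + 1)(q + 3) vanishes at q ∈ {-3, -1, 4}.
Local minima of A (where A''>0): A(-3)=-675, A(3)=189. Local minima of B: B(-3)=-9, B(4)=-352.
So the global minimum of g is A(-3) + B(4) − 2 = -675 − 352 − 2 = -1029, attained at (-3, 4).

-1029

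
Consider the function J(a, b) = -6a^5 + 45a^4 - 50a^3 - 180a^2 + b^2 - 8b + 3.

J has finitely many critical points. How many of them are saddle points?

2

J separates as a function of a plus a function of b, so ∇J=0 decouples.
∂J/∂a = -30a(a - 4)(a - 3)(a + 1) = 0 at a ∈ {-1, 0, 3, 4}; ∂J/∂b = 2(b - 4) = 0 at b ∈ {4}.
The Hessian is diagonal: diag(J_aa, J_bb). Second derivatives: J_aa(-1)=600, J_aa(0)=-360, J_aa(3)=360, J_aa(4)=-600; J_bb(4)=2.
Saddle points occur where the two diagonal entries have opposite signs: (0, 4), (4, 4). Count: 2.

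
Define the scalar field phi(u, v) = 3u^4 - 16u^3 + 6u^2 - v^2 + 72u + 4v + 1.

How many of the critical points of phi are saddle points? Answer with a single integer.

phi separates as a function of u plus a function of v, so ∇phi=0 decouples.
∂phi/∂u = 12(u - 3)(u - 2)(u + 1) = 0 at u ∈ {-1, 2, 3}; ∂phi/∂v = -2(v - 2) = 0 at v ∈ {2}.
The Hessian is diagonal: diag(phi_uu, phi_vv). Second derivatives: phi_uu(-1)=144, phi_uu(2)=-36, phi_uu(3)=48; phi_vv(2)=-2.
Saddle points occur where the two diagonal entries have opposite signs: (-1, 2), (3, 2). Count: 2.

2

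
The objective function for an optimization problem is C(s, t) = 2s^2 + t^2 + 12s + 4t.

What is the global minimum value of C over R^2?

-22

C(s,t) separates as P(s) + Q(t), so its minimum is min P + min Q.
P'(s) = 4s + 12 vanishes at s ∈ {-3}; Q'(t) = 2(t + 2) vanishes at t ∈ {-2}.
Local minima of P (where P''>0): P(-3)=-18. Local minima of Q: Q(-2)=-4.
So the global minimum of C is P(-3) + Q(-2) = -18 − 4 = -22, attained at (-3, -2).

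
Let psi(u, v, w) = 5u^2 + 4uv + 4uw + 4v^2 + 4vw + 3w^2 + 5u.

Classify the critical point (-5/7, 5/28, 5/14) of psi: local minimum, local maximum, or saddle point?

The Hessian is constant: H = [[10, 4, 4], [4, 8, 4], [4, 4, 6]].
Leading principal minors: Δ₁ = 10, Δ₂ = 64, Δ₃ = 224.
All leading minors are positive, so H is positive definite: a local minimum.

local minimum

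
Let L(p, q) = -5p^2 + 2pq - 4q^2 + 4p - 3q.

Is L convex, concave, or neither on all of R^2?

L is quadratic, so its Hessian is the constant matrix H = [[-10, 2], [2, -8]].
det(H) = 76, tr(H) = -18.
det(H) > 0 and tr(H) < 0, so H is negative definite everywhere: concave.

concave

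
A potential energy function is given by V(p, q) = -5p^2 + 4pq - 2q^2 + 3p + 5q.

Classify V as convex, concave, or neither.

V is quadratic, so its Hessian is the constant matrix H = [[-10, 4], [4, -4]].
det(H) = 24, tr(H) = -14.
det(H) > 0 and tr(H) < 0, so H is negative definite everywhere: concave.

concave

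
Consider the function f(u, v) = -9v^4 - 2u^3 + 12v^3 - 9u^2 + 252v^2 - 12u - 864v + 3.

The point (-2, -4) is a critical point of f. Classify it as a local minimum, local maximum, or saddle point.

The mixed partial ∂²f/∂u∂v is 0, so the Hessian at any point is diag(f_uu, f_vv) = diag(-6(2u + 3), 36(-3v^2 + 2v + 14)).
At (-2, -4): H = diag(6, -1512).
The eigenvalues have opposite signs, so H is indefinite: a saddle point.

saddle point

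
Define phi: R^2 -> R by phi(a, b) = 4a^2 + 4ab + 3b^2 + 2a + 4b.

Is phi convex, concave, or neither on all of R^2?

phi is quadratic, so its Hessian is the constant matrix H = [[8, 4], [4, 6]].
det(H) = 32, tr(H) = 14.
det(H) > 0 and tr(H) > 0, so H is positive definite everywhere: convex.

convex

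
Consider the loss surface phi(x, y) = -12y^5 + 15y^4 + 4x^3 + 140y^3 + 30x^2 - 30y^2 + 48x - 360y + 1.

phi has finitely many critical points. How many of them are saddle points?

phi separates as a function of x plus a function of y, so ∇phi=0 decouples.
∂phi/∂x = 12(x + 1)(x + 4) = 0 at x ∈ {-4, -1}; ∂phi/∂y = -60(y - 3)(y - 1)(y + 1)(y + 2) = 0 at y ∈ {-2, -1, 1, 3}.
The Hessian is diagonal: diag(phi_xx, phi_yy). Second derivatives: phi_xx(-4)=-36, phi_xx(-1)=36; phi_yy(-2)=900, phi_yy(-1)=-480, phi_yy(1)=720, phi_yy(3)=-2400.
Saddle points occur where the two diagonal entries have opposite signs: (-4, -2), (-4, 1), (-1, -1), (-1, 3). Count: 4.

4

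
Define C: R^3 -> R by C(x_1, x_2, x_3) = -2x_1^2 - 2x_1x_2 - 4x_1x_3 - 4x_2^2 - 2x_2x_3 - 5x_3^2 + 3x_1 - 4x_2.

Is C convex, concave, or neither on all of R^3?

concave

C is quadratic, so its Hessian is the constant matrix H = [[-4, -2, -4], [-2, -8, -2], [-4, -2, -10]].
Leading principal minors: -4, 28, -168.
Signs alternate −, +, − ⇒ H ≺ 0 ⇒ concave.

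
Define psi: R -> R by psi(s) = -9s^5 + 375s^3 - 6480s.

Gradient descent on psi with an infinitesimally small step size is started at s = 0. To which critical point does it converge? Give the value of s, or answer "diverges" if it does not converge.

3

psi'(s) = -45(s - 4)(s - 3)(s + 3)(s + 4), so psi'(0) = -6480.
Gradient descent moves in the -psi' direction, i.e. s is increasing.
The nearest critical point in that direction is s = 3, where psi'' = 1890 > 0 (a local minimum). The iterate converges there.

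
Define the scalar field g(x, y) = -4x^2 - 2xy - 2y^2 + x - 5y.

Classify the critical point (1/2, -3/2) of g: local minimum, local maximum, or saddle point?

local maximum

The Hessian of g is constant: H = [[-8, -2], [-2, -4]].
det(H) = (-8)·(-4) − (-2)² = 28.
det(H) > 0 and tr(H) = -12 < 0, so H is negative definite and the point is a local maximum.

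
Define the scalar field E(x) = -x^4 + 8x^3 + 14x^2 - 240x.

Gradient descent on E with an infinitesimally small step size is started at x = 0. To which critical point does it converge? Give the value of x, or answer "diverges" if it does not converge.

4

E'(x) = -4(x - 5)(x - 4)(x + 3), so E'(0) = -240.
Gradient descent moves in the -E' direction, i.e. x is increasing.
The nearest critical point in that direction is x = 4, where E'' = 28 > 0 (a local minimum). The iterate converges there.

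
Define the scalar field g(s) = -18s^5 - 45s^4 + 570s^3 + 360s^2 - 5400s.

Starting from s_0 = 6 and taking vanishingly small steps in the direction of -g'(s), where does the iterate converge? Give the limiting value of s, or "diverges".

diverges

g'(s) = -90(s - 3)(s - 2)(s + 2)(s + 5), so g'(6) = -95040.
Gradient descent moves in the -g' direction, i.e. s is increasing.
There is no critical point above s=6, and g' keeps the same sign, so the iterate runs off to +∞.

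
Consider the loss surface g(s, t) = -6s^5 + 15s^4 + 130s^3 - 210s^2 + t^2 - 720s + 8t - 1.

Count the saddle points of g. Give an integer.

2

g separates as a function of s plus a function of t, so ∇g=0 decouples.
∂g/∂s = -30(s - 4)(s - 2)(s + 1)(s + 3) = 0 at s ∈ {-3, -1, 2, 4}; ∂g/∂t = 2(t + 4) = 0 at t ∈ {-4}.
The Hessian is diagonal: diag(g_ss, g_tt). Second derivatives: g_ss(-3)=2100, g_ss(-1)=-900, g_ss(2)=900, g_ss(4)=-2100; g_tt(-4)=2.
Saddle points occur where the two diagonal entries have opposite signs: (-1, -4), (4, -4). Count: 2.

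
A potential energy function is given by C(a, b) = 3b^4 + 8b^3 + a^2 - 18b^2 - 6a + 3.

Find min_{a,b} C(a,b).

-141

C(a,b) separates as P(a) + Q(b) + 3, so its minimum is min P + min Q + 3.
P'(a) = 2a - 6 vanishes at a ∈ {3}; Q'(b) = 12b(b - 1)(b + 3) vanishes at b ∈ {-3, 0, 1}.
Local minima of P (where P''>0): P(3)=-9. Local minima of Q: Q(-3)=-135, Q(1)=-7.
So the global minimum of C is P(3) + Q(-3) + 3 = -9 − 135 + 3 = -141, attained at (3, -3).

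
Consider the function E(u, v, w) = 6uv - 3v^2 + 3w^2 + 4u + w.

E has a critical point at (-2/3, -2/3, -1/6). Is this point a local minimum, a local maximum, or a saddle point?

saddle point

The Hessian is constant: H = [[0, 6, 0], [6, -6, 0], [0, 0, 6]].
Leading principal minors: Δ₁ = 0, Δ₂ = -36, Δ₃ = -216.
The minors fit neither the all-positive nor the alternating-sign pattern, so H is indefinite: a saddle point.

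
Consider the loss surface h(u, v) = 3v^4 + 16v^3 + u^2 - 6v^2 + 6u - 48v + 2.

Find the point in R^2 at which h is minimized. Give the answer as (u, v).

h(u,v) separates as P(u) + Q(v) + 2, so its minimum is min P + min Q + 2.
P'(u) = 2u + 6 vanishes at u ∈ {-3}; Q'(v) = 12(v - 1)(v + 1)(v + 4) vanishes at v ∈ {-4, -1, 1}.
Local minima of P (where P''>0): P(-3)=-9. Local minima of Q: Q(-4)=-160, Q(1)=-35.
So the global minimum of h is P(-3) + Q(-4) + 2 = -9 − 160 + 2 = -167, attained at (-3, -4).

(-3, -4)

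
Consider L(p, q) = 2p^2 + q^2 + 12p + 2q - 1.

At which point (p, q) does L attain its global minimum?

(-3, -1)

L(p,q) separates as A(p) + B(q) − 1, so its minimum is min A + min B − 1.
A'(p) = 4p + 12 vanishes at p ∈ {-3}; B'(q) = 2q + 2 vanishes at q ∈ {-1}.
Local minima of A (where A''>0): A(-3)=-18. Local minima of B: B(-1)=-1.
So the global minimum of L is A(-3) + B(-1) − 1 = -18 − 1 − 1 = -20, attained at (-3, -1).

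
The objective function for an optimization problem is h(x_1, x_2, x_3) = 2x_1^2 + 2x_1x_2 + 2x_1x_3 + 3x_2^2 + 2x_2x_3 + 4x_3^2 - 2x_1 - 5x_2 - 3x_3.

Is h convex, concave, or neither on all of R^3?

h is quadratic, so its Hessian is the constant matrix H = [[4, 2, 2], [2, 6, 2], [2, 2, 8]].
Leading principal minors: 4, 20, 136.
All positive ⇒ H ≻ 0 ⇒ convex.

convex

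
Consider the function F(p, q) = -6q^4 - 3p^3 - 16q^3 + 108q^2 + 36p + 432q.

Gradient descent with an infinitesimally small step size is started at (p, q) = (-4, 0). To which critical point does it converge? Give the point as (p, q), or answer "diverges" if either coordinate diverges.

F is separable, so gradient descent decouples: p follows -∂F/∂p, q follows -∂F/∂q.
∂F/∂p = -9(p - 2)(p + 2); at p=-4 this is -108, so p increases.
∂F/∂q = -24(q - 3)(q + 2)(q + 3); at q=0 this is 432, so q decreases.
p converges to its nearest critical value -2 (a local min of the p-part); q converges to -2. The iterate converges to (-2, -2).

(-2, -2)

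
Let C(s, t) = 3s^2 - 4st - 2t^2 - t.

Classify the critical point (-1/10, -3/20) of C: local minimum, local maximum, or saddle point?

saddle point

The Hessian of C is constant: H = [[6, -4], [-4, -4]].
det(H) = 6·(-4) − (-4)² = -40.
Since det(H) < 0, H is indefinite and the critical point is a saddle point.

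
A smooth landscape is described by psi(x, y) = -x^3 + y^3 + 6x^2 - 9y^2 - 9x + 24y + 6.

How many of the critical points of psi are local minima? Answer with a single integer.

1

psi separates as a function of x plus a function of y, so ∇psi=0 decouples.
∂psi/∂x = -3(x - 3)(x - 1) = 0 at x ∈ {1, 3}; ∂psi/∂y = 3(y - 4)(y - 2) = 0 at y ∈ {2, 4}.
The Hessian is diagonal: diag(psi_xx, psi_yy). Second derivatives: psi_xx(1)=6, psi_xx(3)=-6; psi_yy(2)=-6, psi_yy(4)=6.
Local minima occur where both diagonal entries positive: (1, 4). Count: 1.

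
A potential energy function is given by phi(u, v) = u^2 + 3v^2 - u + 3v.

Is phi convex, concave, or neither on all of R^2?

phi is quadratic, so its Hessian is the constant matrix H = [[2, 0], [0, 6]].
det(H) = 12, tr(H) = 8.
det(H) > 0 and tr(H) > 0, so H is positive definite everywhere: convex.

convex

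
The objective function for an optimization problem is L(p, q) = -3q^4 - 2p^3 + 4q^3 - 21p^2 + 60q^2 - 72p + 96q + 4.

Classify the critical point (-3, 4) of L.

local maximum

The mixed partial ∂²L/∂p∂q is 0, so the Hessian at any point is diag(L_pp, L_qq) = diag(-6(2p + 7), 12(-3q^2 + 2q + 10)).
At (-3, 4): H = diag(-6, -360).
Both eigenvalues are negative, so H is negative definite: a local maximum.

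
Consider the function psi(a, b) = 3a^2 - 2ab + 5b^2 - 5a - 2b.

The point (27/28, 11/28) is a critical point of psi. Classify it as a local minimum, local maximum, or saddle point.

local minimum

The Hessian of psi is constant: H = [[6, -2], [-2, 10]].
det(H) = 6·10 − (-2)² = 56.
det(H) > 0 and tr(H) = 16 > 0, so H is positive definite and the point is a local minimum.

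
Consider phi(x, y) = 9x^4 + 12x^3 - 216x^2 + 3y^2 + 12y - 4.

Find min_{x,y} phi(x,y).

phi(x,y) separates as P(x) + Q(y) − 4, so its minimum is min P + min Q − 4.
P'(x) = 36x(x - 3)(x + 4) vanishes at x ∈ {-4, 0, 3}; Q'(y) = 6y + 12 vanishes at y ∈ {-2}.
Local minima of P (where P''>0): P(-4)=-1920, P(3)=-891. Local minima of Q: Q(-2)=-12.
So the global minimum of phi is P(-4) + Q(-2) − 4 = -1920 − 12 − 4 = -1936, attained at (-4, -2).

-1936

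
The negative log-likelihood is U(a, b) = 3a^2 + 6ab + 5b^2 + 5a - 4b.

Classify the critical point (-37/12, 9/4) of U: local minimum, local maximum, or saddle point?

local minimum

The Hessian of U is constant: H = [[6, 6], [6, 10]].
det(H) = 6·10 − 6² = 24.
det(H) > 0 and tr(H) = 16 > 0, so H is positive definite and the point is a local minimum.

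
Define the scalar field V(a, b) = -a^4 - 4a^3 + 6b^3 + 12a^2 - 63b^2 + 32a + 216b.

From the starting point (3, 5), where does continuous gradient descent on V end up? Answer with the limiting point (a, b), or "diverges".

diverges

V is separable, so gradient descent decouples: a follows -∂V/∂a, b follows -∂V/∂b.
∂V/∂a = -4(a - 2)(a + 1)(a + 4); at a=3 this is -112, so a increases.
∂V/∂b = 18(b - 4)(b - 3); at b=5 this is 36, so b decreases.
The a-coordinate has no critical point in that direction and runs off to infinity.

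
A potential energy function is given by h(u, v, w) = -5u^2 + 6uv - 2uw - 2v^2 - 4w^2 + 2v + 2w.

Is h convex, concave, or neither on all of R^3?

concave

h is quadratic, so its Hessian is the constant matrix H = [[-10, 6, -2], [6, -4, 0], [-2, 0, -8]].
Leading principal minors: -10, 4, -16.
Signs alternate −, +, − ⇒ H ≺ 0 ⇒ concave.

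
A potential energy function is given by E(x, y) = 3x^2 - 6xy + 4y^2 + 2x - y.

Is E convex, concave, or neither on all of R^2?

E is quadratic, so its Hessian is the constant matrix H = [[6, -6], [-6, 8]].
det(H) = 12, tr(H) = 14.
det(H) > 0 and tr(H) > 0, so H is positive definite everywhere: convex.

convex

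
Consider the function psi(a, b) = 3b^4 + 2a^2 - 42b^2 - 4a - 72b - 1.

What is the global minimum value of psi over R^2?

psi(a,b) separates as P(a) + Q(b) − 1, so its minimum is min P + min Q − 1.
P'(a) = 4a - 4 vanishes at a ∈ {1}; Q'(b) = 12(b - 3)(b + 1)(b + 2) vanishes at b ∈ {-2, -1, 3}.
Local minima of P (where P''>0): P(1)=-2. Local minima of Q: Q(-2)=24, Q(3)=-351.
So the global minimum of psi is P(1) + Q(3) − 1 = -2 − 351 − 1 = -354, attained at (1, 3).

-354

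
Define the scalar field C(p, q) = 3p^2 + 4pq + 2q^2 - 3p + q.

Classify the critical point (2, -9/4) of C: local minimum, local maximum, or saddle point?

The Hessian of C is constant: H = [[6, 4], [4, 4]].
det(H) = 6·4 − 4² = 8.
det(H) > 0 and tr(H) = 10 > 0, so H is positive definite and the point is a local minimum.

local minimum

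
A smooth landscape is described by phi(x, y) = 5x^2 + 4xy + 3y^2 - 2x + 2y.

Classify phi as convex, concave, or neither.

phi is quadratic, so its Hessian is the constant matrix H = [[10, 4], [4, 6]].
det(H) = 44, tr(H) = 16.
det(H) > 0 and tr(H) > 0, so H is positive definite everywhere: convex.

convex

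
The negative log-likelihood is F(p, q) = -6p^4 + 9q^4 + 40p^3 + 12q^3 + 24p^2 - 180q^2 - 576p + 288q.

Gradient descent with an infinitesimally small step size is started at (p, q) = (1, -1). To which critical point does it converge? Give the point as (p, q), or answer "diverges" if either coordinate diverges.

(3, -4)

F is separable, so gradient descent decouples: p follows -∂F/∂p, q follows -∂F/∂q.
∂F/∂p = -24(p - 4)(p - 3)(p + 2); at p=1 this is -432, so p increases.
∂F/∂q = 36(q - 2)(q - 1)(q + 4); at q=-1 this is 648, so q decreases.
p converges to its nearest critical value 3 (a local min of the p-part); q converges to -4. The iterate converges to (3, -4).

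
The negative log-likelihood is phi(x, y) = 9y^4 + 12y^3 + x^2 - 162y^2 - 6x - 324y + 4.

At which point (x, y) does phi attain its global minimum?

phi(x,y) separates as P(x) + Q(y) + 4, so its minimum is min P + min Q + 4.
P'(x) = 2x - 6 vanishes at x ∈ {3}; Q'(y) = 36(y - 3)(y + 1)(y + 3) vanishes at y ∈ {-3, -1, 3}.
Local minima of P (where P''>0): P(3)=-9. Local minima of Q: Q(-3)=-81, Q(3)=-1377.
So the global minimum of phi is P(3) + Q(3) + 4 = -9 − 1377 + 4 = -1382, attained at (3, 3).

(3, 3)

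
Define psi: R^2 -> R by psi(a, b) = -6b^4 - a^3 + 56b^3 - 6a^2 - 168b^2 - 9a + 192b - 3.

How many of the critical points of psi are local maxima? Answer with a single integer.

2

psi separates as a function of a plus a function of b, so ∇psi=0 decouples.
∂psi/∂a = -3(a + 1)(a + 3) = 0 at a ∈ {-3, -1}; ∂psi/∂b = -24(b - 4)(b - 2)(b - 1) = 0 at b ∈ {1, 2, 4}.
The Hessian is diagonal: diag(psi_aa, psi_bb). Second derivatives: psi_aa(-3)=6, psi_aa(-1)=-6; psi_bb(1)=-72, psi_bb(2)=48, psi_bb(4)=-144.
Local maxima occur where both diagonal entries negative: (-1, 1), (-1, 4). Count: 2.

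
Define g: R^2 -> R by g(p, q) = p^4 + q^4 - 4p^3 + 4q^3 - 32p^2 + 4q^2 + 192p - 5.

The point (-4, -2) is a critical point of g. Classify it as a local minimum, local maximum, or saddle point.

The mixed partial ∂²g/∂p∂q is 0, so the Hessian at any point is diag(g_pp, g_qq) = diag(4(3p^2 - 6p - 16), 4(3q^2 + 6q + 2)).
At (-4, -2): H = diag(224, 8).
Both eigenvalues are positive, so H is positive definite: a local minimum.

local minimum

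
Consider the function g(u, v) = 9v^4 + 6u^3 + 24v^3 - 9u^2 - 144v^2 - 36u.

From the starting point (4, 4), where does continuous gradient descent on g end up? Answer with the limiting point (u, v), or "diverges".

(2, 2)

g is separable, so gradient descent decouples: u follows -∂g/∂u, v follows -∂g/∂v.
∂g/∂u = 18(u - 2)(u + 1); at u=4 this is 180, so u decreases.
∂g/∂v = 36v(v - 2)(v + 4); at v=4 this is 2304, so v decreases.
u converges to its nearest critical value 2 (a local min of the u-part); v converges to 2. The iterate converges to (2, 2).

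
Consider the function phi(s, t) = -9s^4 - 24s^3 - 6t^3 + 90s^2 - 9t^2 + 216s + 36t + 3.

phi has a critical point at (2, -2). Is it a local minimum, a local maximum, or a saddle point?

saddle point

The mixed partial ∂²phi/∂s∂t is 0, so the Hessian at any point is diag(phi_ss, phi_tt) = diag(36(-3s^2 - 4s + 5), -18(2t + 1)).
At (2, -2): H = diag(-540, 54).
The eigenvalues have opposite signs, so H is indefinite: a saddle point.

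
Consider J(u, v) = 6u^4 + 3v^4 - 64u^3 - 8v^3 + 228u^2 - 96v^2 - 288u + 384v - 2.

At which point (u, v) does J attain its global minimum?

J(u,v) separates as P(u) + Q(v) − 2, so its minimum is min P + min Q − 2.
P'(u) = 24(u - 4)(u - 3)(u - 1) vanishes at u ∈ {1, 3, 4}; Q'(v) = 12(v - 4)(v - 2)(v + 4) vanishes at v ∈ {-4, 2, 4}.
Local minima of P (where P''>0): P(1)=-118, P(4)=-64. Local minima of Q: Q(-4)=-1792, Q(4)=256.
So the global minimum of J is P(1) + Q(-4) − 2 = -118 − 1792 − 2 = -1912, attained at (1, -4).

(1, -4)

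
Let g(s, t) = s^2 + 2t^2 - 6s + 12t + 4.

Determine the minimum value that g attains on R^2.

g(s,t) separates as P(s) + Q(t) + 4, so its minimum is min P + min Q + 4.
P'(s) = 2s - 6 vanishes at s ∈ {3}; Q'(t) = 4(t + 3) vanishes at t ∈ {-3}.
Local minima of P (where P''>0): P(3)=-9. Local minima of Q: Q(-3)=-18.
So the global minimum of g is P(3) + Q(-3) + 4 = -9 − 18 + 4 = -23, attained at (3, -3).

-23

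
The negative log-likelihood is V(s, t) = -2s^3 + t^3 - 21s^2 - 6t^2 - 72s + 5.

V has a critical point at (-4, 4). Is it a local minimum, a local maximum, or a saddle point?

The mixed partial ∂²V/∂s∂t is 0, so the Hessian at any point is diag(V_ss, V_tt) = diag(-6(2s + 7), 6(t - 2)).
At (-4, 4): H = diag(6, 12).
Both eigenvalues are positive, so H is positive definite: a local minimum.

local minimum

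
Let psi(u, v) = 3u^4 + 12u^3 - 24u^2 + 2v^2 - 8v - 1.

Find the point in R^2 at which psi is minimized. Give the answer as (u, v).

(-4, 2)

psi(u,v) separates as P(u) + Q(v) − 1, so its minimum is min P + min Q − 1.
P'(u) = 12u(u - 1)(u + 4) vanishes at u ∈ {-4, 0, 1}; Q'(v) = 4v - 8 vanishes at v ∈ {2}.
Local minima of P (where P''>0): P(-4)=-384, P(1)=-9. Local minima of Q: Q(2)=-8.
So the global minimum of psi is P(-4) + Q(2) − 1 = -384 − 8 − 1 = -393, attained at (-4, 2).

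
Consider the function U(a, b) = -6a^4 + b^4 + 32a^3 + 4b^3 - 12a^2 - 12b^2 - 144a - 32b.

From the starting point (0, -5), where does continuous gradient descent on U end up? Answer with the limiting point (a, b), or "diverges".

(2, -4)

U is separable, so gradient descent decouples: a follows -∂U/∂a, b follows -∂U/∂b.
∂U/∂a = -24(a - 3)(a - 2)(a + 1); at a=0 this is -144, so a increases.
∂U/∂b = 4(b - 2)(b + 1)(b + 4); at b=-5 this is -112, so b increases.
a converges to its nearest critical value 2 (a local min of the a-part); b converges to -4. The iterate converges to (2, -4).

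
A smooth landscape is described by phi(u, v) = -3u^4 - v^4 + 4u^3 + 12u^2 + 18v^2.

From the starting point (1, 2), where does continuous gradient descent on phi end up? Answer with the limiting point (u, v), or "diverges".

phi is separable, so gradient descent decouples: u follows -∂phi/∂u, v follows -∂phi/∂v.
∂phi/∂u = -12u(u - 2)(u + 1); at u=1 this is 24, so u decreases.
∂phi/∂v = -4v(v - 3)(v + 3); at v=2 this is 40, so v decreases.
u converges to its nearest critical value 0 (a local min of the u-part); v converges to 0. The iterate converges to (0, 0).

(0, 0)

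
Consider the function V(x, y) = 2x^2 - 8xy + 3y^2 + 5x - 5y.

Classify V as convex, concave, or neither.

neither

V is quadratic, so its Hessian is the constant matrix H = [[4, -8], [-8, 6]].
det(H) = -40, tr(H) = 10.
det(H) < 0, so H is indefinite: neither convex nor concave.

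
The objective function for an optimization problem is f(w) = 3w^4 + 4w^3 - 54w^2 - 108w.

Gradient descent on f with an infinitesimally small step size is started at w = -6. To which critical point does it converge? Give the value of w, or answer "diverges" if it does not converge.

f'(w) = 12(w - 3)(w + 1)(w + 3), so f'(-6) = -1620.
Gradient descent moves in the -f' direction, i.e. w is increasing.
The nearest critical point in that direction is w = -3, where f'' = 144 > 0 (a local minimum). The iterate converges there.

-3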